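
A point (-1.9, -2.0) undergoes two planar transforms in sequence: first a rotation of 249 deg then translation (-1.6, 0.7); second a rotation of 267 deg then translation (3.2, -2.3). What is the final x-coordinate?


After transform 1:
x1 = cos(249)*-1.9 - sin(249)*-2.0 + -1.6 = -2.7863
y1 = sin(249)*-1.9 + cos(249)*-2.0 + 0.7 = 3.1905
After transform 2:
x2 = cos(267)*-2.7863 - sin(267)*3.1905 + 3.2
= 6.532


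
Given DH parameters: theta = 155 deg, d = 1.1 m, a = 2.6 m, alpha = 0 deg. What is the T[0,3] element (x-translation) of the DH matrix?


T[0,3] = a * cos(theta)
= 2.6 * cos(155 deg)
= 2.6 * -0.9063
= -2.3564


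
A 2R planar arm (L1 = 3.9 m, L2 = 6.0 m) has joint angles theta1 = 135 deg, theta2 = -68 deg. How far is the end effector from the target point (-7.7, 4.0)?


End effector via forward kinematics:
x = L1*cos(t1) + L2*cos(t1+t2) = -0.4133
y = L1*sin(t1) + L2*sin(t1+t2) = 8.2807
Distance to target:
d = sqrt((-7.7 - -0.4133)^2 + (4.0 - 8.2807)^2)
= sqrt(53.0956 + 18.3248)
= 8.4511 m


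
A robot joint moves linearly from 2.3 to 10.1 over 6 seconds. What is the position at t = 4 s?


s = t/T = 4/6 = 0.6667
p(t) = p0 + (pf-p0)*s
= 2.3 + (10.1 - 2.3) * 0.6667
= 7.5


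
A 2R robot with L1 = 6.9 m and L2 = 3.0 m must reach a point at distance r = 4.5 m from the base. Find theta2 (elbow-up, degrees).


cos(theta2) = (r^2 - L1^2 - L2^2) / (2*L1*L2)
cos(theta2) = (20.25 - 47.61 - 9.0) / 41.4
cos(theta2) = -0.878261
theta2 = 151.4333 degrees


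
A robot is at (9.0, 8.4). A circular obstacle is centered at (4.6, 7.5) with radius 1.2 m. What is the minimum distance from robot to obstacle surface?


center_dist = sqrt((9.0-4.6)^2 + (8.4-7.5)^2)
= sqrt(19.36 + 0.81)
= 4.4911
min_dist = center_dist - radius = 4.4911 - 1.2 = 3.2911 m


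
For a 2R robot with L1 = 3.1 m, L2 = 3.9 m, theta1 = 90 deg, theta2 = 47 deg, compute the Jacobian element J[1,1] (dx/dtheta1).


J[1,1] = -L1*sin(t1) - L2*sin(t1+t2)
= -3.1*sin(90) - 3.9*sin(137)
= -5.7598


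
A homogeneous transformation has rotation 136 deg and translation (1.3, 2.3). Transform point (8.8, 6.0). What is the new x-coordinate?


x' = cos(theta)*px - sin(theta)*py + tx
= -0.7193*8.8 - 0.6947*6.0 + 1.3
= -9.1981


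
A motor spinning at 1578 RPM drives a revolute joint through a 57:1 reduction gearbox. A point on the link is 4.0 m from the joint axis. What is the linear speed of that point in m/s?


omega_motor = 1578 * 2*pi/60 = 165.2478 rad/s
omega_joint = omega_motor / 57 = 2.8991 rad/s
v = omega_joint * r = 2.8991 * 4.0
= 11.5963 m/s


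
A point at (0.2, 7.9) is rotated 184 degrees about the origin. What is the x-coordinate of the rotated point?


x' = x*cos(theta) - y*sin(theta)
cos(184 deg) = -0.9976, sin(184 deg) = -0.0698
x' = 0.2 * -0.9976 - 7.9 * -0.0698
= -0.1995 - -0.5511
= 0.3516


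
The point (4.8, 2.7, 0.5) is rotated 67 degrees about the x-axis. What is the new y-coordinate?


Rotation about x-axis: y' = y*cos(theta) - z*sin(theta)
= 2.7 * 0.3907 - 0.5 * 0.9205
= 0.5947


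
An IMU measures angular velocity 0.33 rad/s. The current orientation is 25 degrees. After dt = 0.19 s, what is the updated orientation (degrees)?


delta_theta = w * dt = 0.33 * 0.19 = 0.0627 rad
= 3.5924 deg
theta_new = 25 + 3.5924 = 28.5924 deg


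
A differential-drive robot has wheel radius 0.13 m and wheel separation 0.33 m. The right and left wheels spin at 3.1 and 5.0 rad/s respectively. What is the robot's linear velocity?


vR = r*wR = 0.13*3.1 = 0.403 m/s
vL = r*wL = 0.13*5.0 = 0.65 m/s
v = (vR+vL)/2 = 0.5265 m/s
omega = (vR-vL)/L = -0.7485 rad/s
linear velocity = 0.5265 m/s


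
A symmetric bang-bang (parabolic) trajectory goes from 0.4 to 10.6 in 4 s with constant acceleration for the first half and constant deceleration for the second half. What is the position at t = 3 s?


Symmetric rest-to-rest: each phase covers (pf-p0)/2 in time T/2. 0.5*a*(T/2)^2 = (pf-p0)/2 => a = 4*(pf-p0)/T^2
a = 4*(10.6-0.4)/4^2 = 2.55
t = 3 is in the deceleration phase (t > T/2).
p = pf - 0.5*a*(T-t)^2 = 10.6 - 0.5*2.55*1^2
= 9.325


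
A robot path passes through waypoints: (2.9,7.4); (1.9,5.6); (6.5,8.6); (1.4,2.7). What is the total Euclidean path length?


Segment lengths:
  seg1 = sqrt((-1.0)^2 + (-1.8)^2) = 2.0591
  seg2 = sqrt((4.6)^2 + (3.0)^2) = 5.4918
  seg3 = sqrt((-5.1)^2 + (-5.9)^2) = 7.7987
Total = 15.3497


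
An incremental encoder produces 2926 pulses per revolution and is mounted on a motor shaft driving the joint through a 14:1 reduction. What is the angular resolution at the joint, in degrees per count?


counts per rev = 2926
effective counts at joint = 2926 * 14 = 40964
resolution = 360 / 40964
= 0.0088 deg/count


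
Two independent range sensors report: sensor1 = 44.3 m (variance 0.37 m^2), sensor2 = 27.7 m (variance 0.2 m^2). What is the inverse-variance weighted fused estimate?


w1 = (1/var1) / (1/var1 + 1/var2)
   = 2.7027 / (2.7027 + 5.0) = 0.3509
w2 = 1 - w1 = 0.6491
fused = w1*s1 + w2*s2 = 15.5439 + 17.9807
= 33.5246 m


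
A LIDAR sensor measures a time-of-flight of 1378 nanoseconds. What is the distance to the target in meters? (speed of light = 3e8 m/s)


tof = 1378 ns = 1.378e-06 s
dist = c * tof / 2
= 3e8 * 1.378e-06 / 2
= 206.7 m


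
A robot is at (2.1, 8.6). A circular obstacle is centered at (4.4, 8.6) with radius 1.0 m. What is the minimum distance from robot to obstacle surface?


center_dist = sqrt((2.1-4.4)^2 + (8.6-8.6)^2)
= sqrt(5.29 + 0.0)
= 2.3
min_dist = center_dist - radius = 2.3 - 1.0 = 1.3 m


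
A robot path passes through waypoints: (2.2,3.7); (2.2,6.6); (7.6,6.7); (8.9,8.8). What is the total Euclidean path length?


Segment lengths:
  seg1 = sqrt((0.0)^2 + (2.9)^2) = 2.9
  seg2 = sqrt((5.4)^2 + (0.1)^2) = 5.4009
  seg3 = sqrt((1.3)^2 + (2.1)^2) = 2.4698
Total = 10.7707


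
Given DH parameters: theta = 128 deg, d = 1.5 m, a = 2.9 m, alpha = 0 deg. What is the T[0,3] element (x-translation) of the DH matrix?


T[0,3] = a * cos(theta)
= 2.9 * cos(128 deg)
= 2.9 * -0.6157
= -1.7854


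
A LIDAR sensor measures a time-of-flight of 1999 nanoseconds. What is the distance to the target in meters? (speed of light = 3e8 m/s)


tof = 1999 ns = 1.999e-06 s
dist = c * tof / 2
= 3e8 * 1.999e-06 / 2
= 299.85 m


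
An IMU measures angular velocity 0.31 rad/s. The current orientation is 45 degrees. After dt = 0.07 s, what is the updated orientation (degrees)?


delta_theta = w * dt = 0.31 * 0.07 = 0.0217 rad
= 1.2433 deg
theta_new = 45 + 1.2433 = 46.2433 deg


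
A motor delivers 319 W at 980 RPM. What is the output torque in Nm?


omega = 980 * 2*pi/60 = 102.6254 rad/s
tau = P / omega = 319 / 102.6254
= 3.1084 Nm


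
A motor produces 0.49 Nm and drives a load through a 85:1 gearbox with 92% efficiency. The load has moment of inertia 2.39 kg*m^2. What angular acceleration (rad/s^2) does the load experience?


tau_out = tau_motor * N * eta
= 0.49 * 85 * 0.92 = 38.318 Nm
alpha = tau_out / I = 38.318 / 2.39
= 16.0326 rad/s^2


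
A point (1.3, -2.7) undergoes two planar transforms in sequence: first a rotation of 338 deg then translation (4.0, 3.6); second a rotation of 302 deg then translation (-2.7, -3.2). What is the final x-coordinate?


After transform 1:
x1 = cos(338)*1.3 - sin(338)*-2.7 + 4.0 = 4.1939
y1 = sin(338)*1.3 + cos(338)*-2.7 + 3.6 = 0.6096
After transform 2:
x2 = cos(302)*4.1939 - sin(302)*0.6096 + -2.7
= 0.0394


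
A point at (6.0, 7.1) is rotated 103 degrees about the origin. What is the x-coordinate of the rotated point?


x' = x*cos(theta) - y*sin(theta)
cos(103 deg) = -0.225, sin(103 deg) = 0.9744
x' = 6.0 * -0.225 - 7.1 * 0.9744
= -1.3497 - 6.918
= -8.2677


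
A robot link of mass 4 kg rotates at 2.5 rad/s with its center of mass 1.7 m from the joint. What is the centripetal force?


F = m * omega^2 * r
= 4 * 2.5^2 * 1.7
= 4 * 6.25 * 1.7
= 42.5 N


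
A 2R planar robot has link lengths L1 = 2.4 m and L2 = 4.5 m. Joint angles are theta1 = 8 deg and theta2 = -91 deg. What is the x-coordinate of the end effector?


Convert angles to radians: theta1 = 0.1396, theta2 = -1.5882
x = L1*cos(theta1) + L2*cos(theta1+theta2)
x = 2.3766 + 0.5484
x = 2.9251


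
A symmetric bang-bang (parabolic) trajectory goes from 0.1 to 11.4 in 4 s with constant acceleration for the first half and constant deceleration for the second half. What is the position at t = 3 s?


Symmetric rest-to-rest: each phase covers (pf-p0)/2 in time T/2. 0.5*a*(T/2)^2 = (pf-p0)/2 => a = 4*(pf-p0)/T^2
a = 4*(11.4-0.1)/4^2 = 2.825
t = 3 is in the deceleration phase (t > T/2).
p = pf - 0.5*a*(T-t)^2 = 11.4 - 0.5*2.825*1^2
= 9.9875


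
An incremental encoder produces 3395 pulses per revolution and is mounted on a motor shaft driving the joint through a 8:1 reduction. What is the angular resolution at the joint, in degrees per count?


counts per rev = 3395
effective counts at joint = 3395 * 8 = 27160
resolution = 360 / 27160
= 0.0133 deg/count


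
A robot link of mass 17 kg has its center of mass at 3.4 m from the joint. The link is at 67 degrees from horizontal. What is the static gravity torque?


tau = m*g*L*cos(angle)
= 17 * 9.81 * 3.4 * cos(67 deg)
= 17 * 9.81 * 3.4 * 0.3907
= 221.5516 Nm


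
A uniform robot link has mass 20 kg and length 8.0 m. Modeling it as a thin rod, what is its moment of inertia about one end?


I = (1/3) * m * L^2
= (1/3) * 20 * 8.0^2
= 0.333333 * 20 * 64.0
= 426.6667 kg*m^2


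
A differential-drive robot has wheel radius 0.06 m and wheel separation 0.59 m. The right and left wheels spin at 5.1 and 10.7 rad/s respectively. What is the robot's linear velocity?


vR = r*wR = 0.06*5.1 = 0.306 m/s
vL = r*wL = 0.06*10.7 = 0.642 m/s
v = (vR+vL)/2 = 0.474 m/s
omega = (vR-vL)/L = -0.5695 rad/s
linear velocity = 0.474 m/s


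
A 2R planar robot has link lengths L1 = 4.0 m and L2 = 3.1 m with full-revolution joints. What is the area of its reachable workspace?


r_max = L1 + L2 = 7.1 m
r_min = |L1 - L2| = 0.9 m
Area = pi*(r_max^2 - r_min^2)
= pi*(50.41 - 0.81)
= pi * 49.6
= 155.823 m^2


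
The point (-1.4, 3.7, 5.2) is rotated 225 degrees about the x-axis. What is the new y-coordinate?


Rotation about x-axis: y' = y*cos(theta) - z*sin(theta)
= 3.7 * -0.7071 - 5.2 * -0.7071
= 1.0607


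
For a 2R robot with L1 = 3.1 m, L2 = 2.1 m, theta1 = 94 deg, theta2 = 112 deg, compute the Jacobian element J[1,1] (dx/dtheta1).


J[1,1] = -L1*sin(t1) - L2*sin(t1+t2)
= -3.1*sin(94) - 2.1*sin(206)
= -2.1719


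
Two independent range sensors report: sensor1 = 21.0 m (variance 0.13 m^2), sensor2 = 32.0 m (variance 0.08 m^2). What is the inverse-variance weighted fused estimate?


w1 = (1/var1) / (1/var1 + 1/var2)
   = 7.6923 / (7.6923 + 12.5) = 0.381
w2 = 1 - w1 = 0.619
fused = w1*s1 + w2*s2 = 8.0 + 19.8095
= 27.8095 m


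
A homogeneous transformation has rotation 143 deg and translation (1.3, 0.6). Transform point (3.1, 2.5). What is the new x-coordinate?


x' = cos(theta)*px - sin(theta)*py + tx
= -0.7986*3.1 - 0.6018*2.5 + 1.3
= -2.6803


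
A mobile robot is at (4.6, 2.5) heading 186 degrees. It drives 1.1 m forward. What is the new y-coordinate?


y_new = y0 + d*sin(theta)
= 2.5 + 1.1*sin(186)
= 2.5 + -0.115
= 2.385


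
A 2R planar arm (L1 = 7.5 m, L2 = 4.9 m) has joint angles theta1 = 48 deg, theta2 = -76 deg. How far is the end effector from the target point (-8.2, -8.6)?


End effector via forward kinematics:
x = L1*cos(t1) + L2*cos(t1+t2) = 9.3449
y = L1*sin(t1) + L2*sin(t1+t2) = 3.2732
Distance to target:
d = sqrt((-8.2 - 9.3449)^2 + (-8.6 - 3.2732)^2)
= sqrt(307.8243 + 140.9723)
= 21.1848 m


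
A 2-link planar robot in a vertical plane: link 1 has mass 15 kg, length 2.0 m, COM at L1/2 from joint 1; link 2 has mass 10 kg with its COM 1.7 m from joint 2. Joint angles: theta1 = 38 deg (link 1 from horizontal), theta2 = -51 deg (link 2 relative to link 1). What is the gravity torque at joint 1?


Horizontal distance from joint 1 to link-1 COM:
  x_c1 = (L1/2)*cos(t1) = 1.0 * 0.788 = 0.788 m
Horizontal distance from joint 1 to link-2 COM:
  x_c2 = L1*cos(t1) + Lc2*cos(t1+t2)
       = 2.0*0.788 + 1.7*0.9744 = 3.2325 m
tau1 = m1*g*x_c1 + m2*g*x_c2
     = 15*9.81*0.788 + 10*9.81*3.2325
     = 115.9558 + 317.1034
     = 433.0592 Nm


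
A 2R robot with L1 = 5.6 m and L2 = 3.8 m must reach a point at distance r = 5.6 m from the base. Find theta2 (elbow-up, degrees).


cos(theta2) = (r^2 - L1^2 - L2^2) / (2*L1*L2)
cos(theta2) = (31.36 - 31.36 - 14.44) / 42.56
cos(theta2) = -0.339286
theta2 = 109.8334 degrees


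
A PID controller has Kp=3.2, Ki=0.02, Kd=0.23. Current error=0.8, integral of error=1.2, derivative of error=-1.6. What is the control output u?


u = Kp*e + Ki*int(e) + Kd*de/dt
= 3.2*0.8 + 0.02*1.2 + 0.23*(-1.6)
= 2.56 + 0.024 + -0.368
= 2.216


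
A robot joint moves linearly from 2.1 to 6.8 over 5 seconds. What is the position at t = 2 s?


s = t/T = 2/5 = 0.4
p(t) = p0 + (pf-p0)*s
= 2.1 + (6.8 - 2.1) * 0.4
= 3.98


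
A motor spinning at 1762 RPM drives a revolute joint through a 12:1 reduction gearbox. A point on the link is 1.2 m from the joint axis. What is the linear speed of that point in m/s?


omega_motor = 1762 * 2*pi/60 = 184.5162 rad/s
omega_joint = omega_motor / 12 = 15.3764 rad/s
v = omega_joint * r = 15.3764 * 1.2
= 18.4516 m/s


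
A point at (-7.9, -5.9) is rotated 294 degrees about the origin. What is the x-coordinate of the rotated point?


x' = x*cos(theta) - y*sin(theta)
cos(294 deg) = 0.4067, sin(294 deg) = -0.9135
x' = -7.9 * 0.4067 - -5.9 * -0.9135
= -3.2132 - 5.3899
= -8.6031


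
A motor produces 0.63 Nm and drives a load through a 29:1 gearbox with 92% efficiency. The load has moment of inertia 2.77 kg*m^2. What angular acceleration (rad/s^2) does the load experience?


tau_out = tau_motor * N * eta
= 0.63 * 29 * 0.92 = 16.8084 Nm
alpha = tau_out / I = 16.8084 / 2.77
= 6.068 rad/s^2


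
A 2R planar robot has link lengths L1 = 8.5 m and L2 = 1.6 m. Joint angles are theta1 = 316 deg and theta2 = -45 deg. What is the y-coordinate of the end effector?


Convert angles to radians: theta1 = 5.5152, theta2 = -0.7854
y = L1*sin(theta1) + L2*sin(theta1+theta2)
y = -5.9046 + -1.5998
y = -7.5044


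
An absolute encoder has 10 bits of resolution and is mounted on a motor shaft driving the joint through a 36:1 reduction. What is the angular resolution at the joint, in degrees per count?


counts = 2^10 = 1024
effective counts at joint = 1024 * 36 = 36864
resolution = 360 / 36864
= 0.0098 deg/count


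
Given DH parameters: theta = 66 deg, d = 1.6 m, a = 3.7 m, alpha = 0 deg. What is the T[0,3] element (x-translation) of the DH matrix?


T[0,3] = a * cos(theta)
= 3.7 * cos(66 deg)
= 3.7 * 0.4067
= 1.5049


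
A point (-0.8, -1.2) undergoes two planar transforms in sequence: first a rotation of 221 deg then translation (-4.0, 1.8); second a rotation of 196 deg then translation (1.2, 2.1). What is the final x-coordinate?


After transform 1:
x1 = cos(221)*-0.8 - sin(221)*-1.2 + -4.0 = -4.1835
y1 = sin(221)*-0.8 + cos(221)*-1.2 + 1.8 = 3.2305
After transform 2:
x2 = cos(196)*-4.1835 - sin(196)*3.2305 + 1.2
= 6.1119


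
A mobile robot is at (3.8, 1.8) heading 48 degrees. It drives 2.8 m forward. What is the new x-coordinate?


x_new = x0 + d*cos(theta)
= 3.8 + 2.8*cos(48)
= 3.8 + 1.8736
= 5.6736


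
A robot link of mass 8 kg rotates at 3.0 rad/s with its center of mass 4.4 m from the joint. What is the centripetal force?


F = m * omega^2 * r
= 8 * 3.0^2 * 4.4
= 8 * 9.0 * 4.4
= 316.8 N


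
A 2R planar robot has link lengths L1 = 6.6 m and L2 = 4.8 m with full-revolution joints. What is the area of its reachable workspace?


r_max = L1 + L2 = 11.4 m
r_min = |L1 - L2| = 1.8 m
Area = pi*(r_max^2 - r_min^2)
= pi*(129.96 - 3.24)
= pi * 126.72
= 398.1026 m^2


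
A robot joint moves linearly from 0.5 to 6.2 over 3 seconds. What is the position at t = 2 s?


s = t/T = 2/3 = 0.6667
p(t) = p0 + (pf-p0)*s
= 0.5 + (6.2 - 0.5) * 0.6667
= 4.3


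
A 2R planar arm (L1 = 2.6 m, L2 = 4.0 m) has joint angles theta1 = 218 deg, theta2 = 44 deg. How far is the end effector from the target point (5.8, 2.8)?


End effector via forward kinematics:
x = L1*cos(t1) + L2*cos(t1+t2) = -2.6055
y = L1*sin(t1) + L2*sin(t1+t2) = -5.5618
Distance to target:
d = sqrt((5.8 - -2.6055)^2 + (2.8 - -5.5618)^2)
= sqrt(70.6528 + 69.9196)
= 11.8563 m


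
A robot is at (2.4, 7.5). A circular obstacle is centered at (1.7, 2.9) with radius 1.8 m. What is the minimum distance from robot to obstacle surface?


center_dist = sqrt((2.4-1.7)^2 + (7.5-2.9)^2)
= sqrt(0.49 + 21.16)
= 4.653
min_dist = center_dist - radius = 4.653 - 1.8 = 2.853 m


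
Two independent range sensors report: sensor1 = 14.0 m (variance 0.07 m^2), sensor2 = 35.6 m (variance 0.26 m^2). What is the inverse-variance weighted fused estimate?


w1 = (1/var1) / (1/var1 + 1/var2)
   = 14.2857 / (14.2857 + 3.8462) = 0.7879
w2 = 1 - w1 = 0.2121
fused = w1*s1 + w2*s2 = 11.0303 + 7.5515
= 18.5818 m


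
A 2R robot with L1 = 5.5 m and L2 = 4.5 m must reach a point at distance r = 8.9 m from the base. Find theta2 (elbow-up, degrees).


cos(theta2) = (r^2 - L1^2 - L2^2) / (2*L1*L2)
cos(theta2) = (79.21 - 30.25 - 20.25) / 49.5
cos(theta2) = 0.58
theta2 = 54.5495 degrees


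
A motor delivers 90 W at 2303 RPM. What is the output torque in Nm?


omega = 2303 * 2*pi/60 = 241.1696 rad/s
tau = P / omega = 90 / 241.1696
= 0.3732 Nm


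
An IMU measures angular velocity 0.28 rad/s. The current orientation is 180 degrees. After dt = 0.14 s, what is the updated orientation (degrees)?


delta_theta = w * dt = 0.28 * 0.14 = 0.0392 rad
= 2.246 deg
theta_new = 180 + 2.246 = 182.246 deg


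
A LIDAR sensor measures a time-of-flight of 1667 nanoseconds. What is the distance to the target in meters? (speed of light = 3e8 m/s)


tof = 1667 ns = 1.667e-06 s
dist = c * tof / 2
= 3e8 * 1.667e-06 / 2
= 250.05 m


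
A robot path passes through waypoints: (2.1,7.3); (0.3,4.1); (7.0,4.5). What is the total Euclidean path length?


Segment lengths:
  seg1 = sqrt((-1.8)^2 + (-3.2)^2) = 3.6715
  seg2 = sqrt((6.7)^2 + (0.4)^2) = 6.7119
Total = 10.3834


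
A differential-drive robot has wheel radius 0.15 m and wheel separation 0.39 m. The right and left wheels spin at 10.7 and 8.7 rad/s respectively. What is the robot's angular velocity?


vR = r*wR = 0.15*10.7 = 1.605 m/s
vL = r*wL = 0.15*8.7 = 1.305 m/s
v = (vR+vL)/2 = 1.455 m/s
omega = (vR-vL)/L = 0.7692 rad/s
angular velocity = 0.7692 rad/s


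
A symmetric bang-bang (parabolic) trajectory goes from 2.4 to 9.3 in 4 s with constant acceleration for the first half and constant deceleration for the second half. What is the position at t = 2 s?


Symmetric rest-to-rest: each phase covers (pf-p0)/2 in time T/2. 0.5*a*(T/2)^2 = (pf-p0)/2 => a = 4*(pf-p0)/T^2
a = 4*(9.3-2.4)/4^2 = 1.725
t = 2 is in the acceleration phase (t <= T/2).
p = p0 + 0.5*a*t^2 = 2.4 + 0.5*1.725*2^2
= 5.85


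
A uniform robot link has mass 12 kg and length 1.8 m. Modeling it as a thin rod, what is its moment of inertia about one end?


I = (1/3) * m * L^2
= (1/3) * 12 * 1.8^2
= 0.333333 * 12 * 3.24
= 12.96 kg*m^2


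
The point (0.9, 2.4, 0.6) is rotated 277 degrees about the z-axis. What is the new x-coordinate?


Rotation about z-axis: x' = x*cos(theta) - y*sin(theta)
= 0.9 * 0.1219 - 2.4 * -0.9925
= 2.4918


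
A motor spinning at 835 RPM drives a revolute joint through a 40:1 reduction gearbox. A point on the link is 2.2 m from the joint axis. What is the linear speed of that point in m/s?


omega_motor = 835 * 2*pi/60 = 87.441 rad/s
omega_joint = omega_motor / 40 = 2.186 rad/s
v = omega_joint * r = 2.186 * 2.2
= 4.8093 m/s


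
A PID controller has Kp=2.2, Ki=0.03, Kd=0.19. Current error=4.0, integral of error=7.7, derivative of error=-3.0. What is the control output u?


u = Kp*e + Ki*int(e) + Kd*de/dt
= 2.2*4.0 + 0.03*7.7 + 0.19*(-3.0)
= 8.8 + 0.231 + -0.57
= 8.461


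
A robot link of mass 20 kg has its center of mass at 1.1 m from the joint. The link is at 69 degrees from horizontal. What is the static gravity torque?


tau = m*g*L*cos(angle)
= 20 * 9.81 * 1.1 * cos(69 deg)
= 20 * 9.81 * 1.1 * 0.3584
= 77.343 Nm


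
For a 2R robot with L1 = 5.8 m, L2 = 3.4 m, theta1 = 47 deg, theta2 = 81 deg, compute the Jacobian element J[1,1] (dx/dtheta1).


J[1,1] = -L1*sin(t1) - L2*sin(t1+t2)
= -5.8*sin(47) - 3.4*sin(128)
= -6.9211


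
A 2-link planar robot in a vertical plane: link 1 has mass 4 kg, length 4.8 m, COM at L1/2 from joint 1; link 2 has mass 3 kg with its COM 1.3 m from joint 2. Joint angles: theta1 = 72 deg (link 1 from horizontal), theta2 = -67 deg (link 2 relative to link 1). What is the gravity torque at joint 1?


Horizontal distance from joint 1 to link-1 COM:
  x_c1 = (L1/2)*cos(t1) = 2.4 * 0.309 = 0.7416 m
Horizontal distance from joint 1 to link-2 COM:
  x_c2 = L1*cos(t1) + Lc2*cos(t1+t2)
       = 4.8*0.309 + 1.3*0.9962 = 2.7783 m
tau1 = m1*g*x_c1 + m2*g*x_c2
     = 4*9.81*0.7416 + 3*9.81*2.7783
     = 29.102 + 81.7664
     = 110.8684 Nm


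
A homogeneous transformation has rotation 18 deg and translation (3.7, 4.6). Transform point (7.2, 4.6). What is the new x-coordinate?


x' = cos(theta)*px - sin(theta)*py + tx
= 0.9511*7.2 - 0.309*4.6 + 3.7
= 9.1261


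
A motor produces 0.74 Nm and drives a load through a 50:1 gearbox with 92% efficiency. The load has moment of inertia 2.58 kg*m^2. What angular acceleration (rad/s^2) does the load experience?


tau_out = tau_motor * N * eta
= 0.74 * 50 * 0.92 = 34.04 Nm
alpha = tau_out / I = 34.04 / 2.58
= 13.1938 rad/s^2


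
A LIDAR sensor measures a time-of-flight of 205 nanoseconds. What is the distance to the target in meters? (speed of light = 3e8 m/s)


tof = 205 ns = 2.05e-07 s
dist = c * tof / 2
= 3e8 * 2.05e-07 / 2
= 30.75 m


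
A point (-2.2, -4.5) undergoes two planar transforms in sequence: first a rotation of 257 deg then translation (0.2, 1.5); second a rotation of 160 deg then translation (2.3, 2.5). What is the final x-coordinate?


After transform 1:
x1 = cos(257)*-2.2 - sin(257)*-4.5 + 0.2 = -3.6898
y1 = sin(257)*-2.2 + cos(257)*-4.5 + 1.5 = 4.6559
After transform 2:
x2 = cos(160)*-3.6898 - sin(160)*4.6559 + 2.3
= 4.1748


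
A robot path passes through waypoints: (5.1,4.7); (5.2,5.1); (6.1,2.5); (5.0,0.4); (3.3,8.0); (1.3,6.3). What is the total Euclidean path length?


Segment lengths:
  seg1 = sqrt((0.1)^2 + (0.4)^2) = 0.4123
  seg2 = sqrt((0.9)^2 + (-2.6)^2) = 2.7514
  seg3 = sqrt((-1.1)^2 + (-2.1)^2) = 2.3707
  seg4 = sqrt((-1.7)^2 + (7.6)^2) = 7.7878
  seg5 = sqrt((-2.0)^2 + (-1.7)^2) = 2.6249
Total = 15.947


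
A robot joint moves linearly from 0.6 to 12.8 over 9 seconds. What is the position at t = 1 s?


s = t/T = 1/9 = 0.1111
p(t) = p0 + (pf-p0)*s
= 0.6 + (12.8 - 0.6) * 0.1111
= 1.9556


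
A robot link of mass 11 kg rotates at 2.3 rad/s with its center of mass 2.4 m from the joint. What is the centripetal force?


F = m * omega^2 * r
= 11 * 2.3^2 * 2.4
= 11 * 5.29 * 2.4
= 139.656 N


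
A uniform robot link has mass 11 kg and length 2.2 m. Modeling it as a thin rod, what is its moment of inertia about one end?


I = (1/3) * m * L^2
= (1/3) * 11 * 2.2^2
= 0.333333 * 11 * 4.84
= 17.7467 kg*m^2


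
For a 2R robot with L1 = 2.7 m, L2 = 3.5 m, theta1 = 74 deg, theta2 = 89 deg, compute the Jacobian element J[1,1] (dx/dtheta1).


J[1,1] = -L1*sin(t1) - L2*sin(t1+t2)
= -2.7*sin(74) - 3.5*sin(163)
= -3.6187


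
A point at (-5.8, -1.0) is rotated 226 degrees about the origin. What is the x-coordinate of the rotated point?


x' = x*cos(theta) - y*sin(theta)
cos(226 deg) = -0.6947, sin(226 deg) = -0.7193
x' = -5.8 * -0.6947 - -1.0 * -0.7193
= 4.029 - 0.7193
= 3.3097


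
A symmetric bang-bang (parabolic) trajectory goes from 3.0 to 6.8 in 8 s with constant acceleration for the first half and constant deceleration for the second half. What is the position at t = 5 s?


Symmetric rest-to-rest: each phase covers (pf-p0)/2 in time T/2. 0.5*a*(T/2)^2 = (pf-p0)/2 => a = 4*(pf-p0)/T^2
a = 4*(6.8-3.0)/8^2 = 0.2375
t = 5 is in the deceleration phase (t > T/2).
p = pf - 0.5*a*(T-t)^2 = 6.8 - 0.5*0.2375*3^2
= 5.7313


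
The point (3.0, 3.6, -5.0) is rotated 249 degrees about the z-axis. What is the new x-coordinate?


Rotation about z-axis: x' = x*cos(theta) - y*sin(theta)
= 3.0 * -0.3584 - 3.6 * -0.9336
= 2.2858


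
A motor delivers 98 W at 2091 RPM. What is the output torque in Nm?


omega = 2091 * 2*pi/60 = 218.969 rad/s
tau = P / omega = 98 / 218.969
= 0.4476 Nm


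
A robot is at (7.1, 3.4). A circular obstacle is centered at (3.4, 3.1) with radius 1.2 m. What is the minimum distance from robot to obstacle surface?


center_dist = sqrt((7.1-3.4)^2 + (3.4-3.1)^2)
= sqrt(13.69 + 0.09)
= 3.7121
min_dist = center_dist - radius = 3.7121 - 1.2 = 2.5121 m


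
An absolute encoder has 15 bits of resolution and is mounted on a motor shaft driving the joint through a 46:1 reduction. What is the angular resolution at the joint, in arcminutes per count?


counts = 2^15 = 32768
effective counts at joint = 32768 * 46 = 1507328
resolution = 360*60 / 1507328
= 0.0143 arcmin/count


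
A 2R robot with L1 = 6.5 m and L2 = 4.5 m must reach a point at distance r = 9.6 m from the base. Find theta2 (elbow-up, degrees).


cos(theta2) = (r^2 - L1^2 - L2^2) / (2*L1*L2)
cos(theta2) = (92.16 - 42.25 - 20.25) / 58.5
cos(theta2) = 0.507009
theta2 = 59.5352 degrees


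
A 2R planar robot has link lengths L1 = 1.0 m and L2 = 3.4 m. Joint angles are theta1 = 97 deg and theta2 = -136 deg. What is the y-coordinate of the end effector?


Convert angles to radians: theta1 = 1.693, theta2 = -2.3736
y = L1*sin(theta1) + L2*sin(theta1+theta2)
y = 0.9925 + -2.1397
y = -1.1471


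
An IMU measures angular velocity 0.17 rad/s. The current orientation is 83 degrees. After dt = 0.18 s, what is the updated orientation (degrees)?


delta_theta = w * dt = 0.17 * 0.18 = 0.0306 rad
= 1.7533 deg
theta_new = 83 + 1.7533 = 84.7533 deg


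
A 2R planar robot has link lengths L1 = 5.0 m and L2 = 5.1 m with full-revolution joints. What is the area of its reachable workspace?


r_max = L1 + L2 = 10.1 m
r_min = |L1 - L2| = 0.1 m
Area = pi*(r_max^2 - r_min^2)
= pi*(102.01 - 0.01)
= pi * 102.0
= 320.4425 m^2


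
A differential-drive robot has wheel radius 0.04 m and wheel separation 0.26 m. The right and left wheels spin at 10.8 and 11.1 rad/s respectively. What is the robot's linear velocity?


vR = r*wR = 0.04*10.8 = 0.432 m/s
vL = r*wL = 0.04*11.1 = 0.444 m/s
v = (vR+vL)/2 = 0.438 m/s
omega = (vR-vL)/L = -0.0462 rad/s
linear velocity = 0.438 m/s


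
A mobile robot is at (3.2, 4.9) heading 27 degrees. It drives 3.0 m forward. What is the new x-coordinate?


x_new = x0 + d*cos(theta)
= 3.2 + 3.0*cos(27)
= 3.2 + 2.673
= 5.873


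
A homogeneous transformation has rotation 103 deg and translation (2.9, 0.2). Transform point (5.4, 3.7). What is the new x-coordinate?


x' = cos(theta)*px - sin(theta)*py + tx
= -0.225*5.4 - 0.9744*3.7 + 2.9
= -1.9199


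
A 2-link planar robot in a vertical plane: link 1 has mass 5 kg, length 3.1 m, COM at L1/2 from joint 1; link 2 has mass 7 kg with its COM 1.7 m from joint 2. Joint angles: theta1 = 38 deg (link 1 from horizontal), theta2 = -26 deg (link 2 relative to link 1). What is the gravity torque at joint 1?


Horizontal distance from joint 1 to link-1 COM:
  x_c1 = (L1/2)*cos(t1) = 1.55 * 0.788 = 1.2214 m
Horizontal distance from joint 1 to link-2 COM:
  x_c2 = L1*cos(t1) + Lc2*cos(t1+t2)
       = 3.1*0.788 + 1.7*0.9781 = 4.1057 m
tau1 = m1*g*x_c1 + m2*g*x_c2
     = 5*9.81*1.2214 + 7*9.81*4.1057
     = 59.9105 + 281.9373
     = 341.8478 Nm


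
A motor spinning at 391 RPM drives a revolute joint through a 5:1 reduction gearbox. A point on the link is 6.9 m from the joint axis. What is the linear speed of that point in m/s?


omega_motor = 391 * 2*pi/60 = 40.9454 rad/s
omega_joint = omega_motor / 5 = 8.1891 rad/s
v = omega_joint * r = 8.1891 * 6.9
= 56.5047 m/s


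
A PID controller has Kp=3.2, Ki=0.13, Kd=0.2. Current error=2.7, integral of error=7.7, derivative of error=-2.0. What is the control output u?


u = Kp*e + Ki*int(e) + Kd*de/dt
= 3.2*2.7 + 0.13*7.7 + 0.2*(-2.0)
= 8.64 + 1.001 + -0.4
= 9.241


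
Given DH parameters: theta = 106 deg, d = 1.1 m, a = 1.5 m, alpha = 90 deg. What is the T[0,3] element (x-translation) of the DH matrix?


T[0,3] = a * cos(theta)
= 1.5 * cos(106 deg)
= 1.5 * -0.2756
= -0.4135


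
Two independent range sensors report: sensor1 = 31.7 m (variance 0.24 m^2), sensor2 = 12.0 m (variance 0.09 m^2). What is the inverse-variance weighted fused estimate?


w1 = (1/var1) / (1/var1 + 1/var2)
   = 4.1667 / (4.1667 + 11.1111) = 0.2727
w2 = 1 - w1 = 0.7273
fused = w1*s1 + w2*s2 = 8.6455 + 8.7273
= 17.3727 m


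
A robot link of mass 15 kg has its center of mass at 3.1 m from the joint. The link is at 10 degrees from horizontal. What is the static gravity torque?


tau = m*g*L*cos(angle)
= 15 * 9.81 * 3.1 * cos(10 deg)
= 15 * 9.81 * 3.1 * 0.9848
= 449.2348 Nm


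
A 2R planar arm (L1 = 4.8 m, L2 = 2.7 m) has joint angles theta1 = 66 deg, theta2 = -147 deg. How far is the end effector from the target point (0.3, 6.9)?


End effector via forward kinematics:
x = L1*cos(t1) + L2*cos(t1+t2) = 2.3747
y = L1*sin(t1) + L2*sin(t1+t2) = 1.7183
Distance to target:
d = sqrt((0.3 - 2.3747)^2 + (6.9 - 1.7183)^2)
= sqrt(4.3044 + 26.8504)
= 5.5817 m


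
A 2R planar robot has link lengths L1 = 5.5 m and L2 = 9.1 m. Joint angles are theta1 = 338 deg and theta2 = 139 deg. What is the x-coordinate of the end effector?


Convert angles to radians: theta1 = 5.8992, theta2 = 2.426
x = L1*cos(theta1) + L2*cos(theta1+theta2)
x = 5.0995 + -4.1313
x = 0.9682


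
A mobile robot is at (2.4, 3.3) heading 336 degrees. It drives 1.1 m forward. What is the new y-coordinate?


y_new = y0 + d*sin(theta)
= 3.3 + 1.1*sin(336)
= 3.3 + -0.4474
= 2.8526


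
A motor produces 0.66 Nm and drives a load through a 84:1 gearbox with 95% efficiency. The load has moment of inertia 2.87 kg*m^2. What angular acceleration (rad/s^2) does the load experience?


tau_out = tau_motor * N * eta
= 0.66 * 84 * 0.95 = 52.668 Nm
alpha = tau_out / I = 52.668 / 2.87
= 18.3512 rad/s^2


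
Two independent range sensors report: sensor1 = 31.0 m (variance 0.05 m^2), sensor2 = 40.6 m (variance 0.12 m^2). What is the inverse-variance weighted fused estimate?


w1 = (1/var1) / (1/var1 + 1/var2)
   = 20.0 / (20.0 + 8.3333) = 0.7059
w2 = 1 - w1 = 0.2941
fused = w1*s1 + w2*s2 = 21.8824 + 11.9412
= 33.8235 m


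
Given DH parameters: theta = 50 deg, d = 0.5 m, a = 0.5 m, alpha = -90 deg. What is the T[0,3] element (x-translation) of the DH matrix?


T[0,3] = a * cos(theta)
= 0.5 * cos(50 deg)
= 0.5 * 0.6428
= 0.3214


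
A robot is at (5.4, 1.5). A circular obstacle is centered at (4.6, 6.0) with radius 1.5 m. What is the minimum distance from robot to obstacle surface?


center_dist = sqrt((5.4-4.6)^2 + (1.5-6.0)^2)
= sqrt(0.64 + 20.25)
= 4.5706
min_dist = center_dist - radius = 4.5706 - 1.5 = 3.0706 m


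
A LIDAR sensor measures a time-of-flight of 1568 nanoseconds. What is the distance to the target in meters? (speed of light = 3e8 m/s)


tof = 1568 ns = 1.568e-06 s
dist = c * tof / 2
= 3e8 * 1.568e-06 / 2
= 235.2 m


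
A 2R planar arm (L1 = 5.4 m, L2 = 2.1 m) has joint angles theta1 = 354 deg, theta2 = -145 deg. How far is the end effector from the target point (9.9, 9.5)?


End effector via forward kinematics:
x = L1*cos(t1) + L2*cos(t1+t2) = 3.5337
y = L1*sin(t1) + L2*sin(t1+t2) = -1.5826
Distance to target:
d = sqrt((9.9 - 3.5337)^2 + (9.5 - -1.5826)^2)
= sqrt(40.5296 + 122.823)
= 12.7809 m


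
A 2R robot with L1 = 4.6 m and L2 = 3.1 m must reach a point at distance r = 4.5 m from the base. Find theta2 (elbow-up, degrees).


cos(theta2) = (r^2 - L1^2 - L2^2) / (2*L1*L2)
cos(theta2) = (20.25 - 21.16 - 9.61) / 28.52
cos(theta2) = -0.368864
theta2 = 111.6456 degrees


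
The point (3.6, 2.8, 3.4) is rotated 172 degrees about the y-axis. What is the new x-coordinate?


Rotation about y-axis: x' = x*cos(theta) + z*sin(theta)
= 3.6 * -0.9903 + 3.4 * 0.1392
= -3.0918


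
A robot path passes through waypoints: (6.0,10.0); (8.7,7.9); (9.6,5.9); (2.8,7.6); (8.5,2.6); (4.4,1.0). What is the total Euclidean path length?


Segment lengths:
  seg1 = sqrt((2.7)^2 + (-2.1)^2) = 3.4205
  seg2 = sqrt((0.9)^2 + (-2.0)^2) = 2.1932
  seg3 = sqrt((-6.8)^2 + (1.7)^2) = 7.0093
  seg4 = sqrt((5.7)^2 + (-5.0)^2) = 7.5822
  seg5 = sqrt((-4.1)^2 + (-1.6)^2) = 4.4011
Total = 24.6063


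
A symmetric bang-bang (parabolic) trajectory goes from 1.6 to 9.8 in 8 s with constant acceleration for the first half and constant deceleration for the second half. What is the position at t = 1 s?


Symmetric rest-to-rest: each phase covers (pf-p0)/2 in time T/2. 0.5*a*(T/2)^2 = (pf-p0)/2 => a = 4*(pf-p0)/T^2
a = 4*(9.8-1.6)/8^2 = 0.5125
t = 1 is in the acceleration phase (t <= T/2).
p = p0 + 0.5*a*t^2 = 1.6 + 0.5*0.5125*1^2
= 1.8563


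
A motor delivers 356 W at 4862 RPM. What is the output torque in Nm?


omega = 4862 * 2*pi/60 = 509.1474 rad/s
tau = P / omega = 356 / 509.1474
= 0.6992 Nm


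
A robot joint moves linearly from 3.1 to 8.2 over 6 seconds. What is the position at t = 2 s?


s = t/T = 2/6 = 0.3333
p(t) = p0 + (pf-p0)*s
= 3.1 + (8.2 - 3.1) * 0.3333
= 4.8


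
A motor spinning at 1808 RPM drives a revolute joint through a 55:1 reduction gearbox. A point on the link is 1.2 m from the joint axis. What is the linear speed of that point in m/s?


omega_motor = 1808 * 2*pi/60 = 189.3333 rad/s
omega_joint = omega_motor / 55 = 3.4424 rad/s
v = omega_joint * r = 3.4424 * 1.2
= 4.1309 m/s


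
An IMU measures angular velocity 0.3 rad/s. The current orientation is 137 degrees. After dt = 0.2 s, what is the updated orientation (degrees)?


delta_theta = w * dt = 0.3 * 0.2 = 0.06 rad
= 3.4377 deg
theta_new = 137 + 3.4377 = 140.4377 deg


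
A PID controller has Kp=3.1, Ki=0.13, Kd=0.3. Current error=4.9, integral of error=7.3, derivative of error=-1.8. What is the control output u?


u = Kp*e + Ki*int(e) + Kd*de/dt
= 3.1*4.9 + 0.13*7.3 + 0.3*(-1.8)
= 15.19 + 0.949 + -0.54
= 15.599


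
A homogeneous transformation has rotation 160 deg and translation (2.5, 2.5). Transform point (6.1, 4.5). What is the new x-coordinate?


x' = cos(theta)*px - sin(theta)*py + tx
= -0.9397*6.1 - 0.342*4.5 + 2.5
= -4.7712


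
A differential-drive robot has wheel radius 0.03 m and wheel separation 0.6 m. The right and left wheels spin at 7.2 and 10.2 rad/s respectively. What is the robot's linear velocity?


vR = r*wR = 0.03*7.2 = 0.216 m/s
vL = r*wL = 0.03*10.2 = 0.306 m/s
v = (vR+vL)/2 = 0.261 m/s
omega = (vR-vL)/L = -0.15 rad/s
linear velocity = 0.261 m/s


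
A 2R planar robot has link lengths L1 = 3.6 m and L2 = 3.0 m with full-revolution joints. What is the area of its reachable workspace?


r_max = L1 + L2 = 6.6 m
r_min = |L1 - L2| = 0.6 m
Area = pi*(r_max^2 - r_min^2)
= pi*(43.56 - 0.36)
= pi * 43.2
= 135.7168 m^2


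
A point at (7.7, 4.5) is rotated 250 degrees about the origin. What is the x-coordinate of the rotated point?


x' = x*cos(theta) - y*sin(theta)
cos(250 deg) = -0.342, sin(250 deg) = -0.9397
x' = 7.7 * -0.342 - 4.5 * -0.9397
= -2.6336 - -4.2286
= 1.5951


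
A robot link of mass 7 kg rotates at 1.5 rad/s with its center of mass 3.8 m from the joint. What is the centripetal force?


F = m * omega^2 * r
= 7 * 1.5^2 * 3.8
= 7 * 2.25 * 3.8
= 59.85 N


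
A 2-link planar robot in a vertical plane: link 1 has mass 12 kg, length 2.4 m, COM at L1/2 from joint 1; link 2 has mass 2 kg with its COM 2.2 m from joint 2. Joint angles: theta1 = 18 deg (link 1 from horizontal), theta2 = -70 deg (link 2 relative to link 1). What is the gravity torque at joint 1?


Horizontal distance from joint 1 to link-1 COM:
  x_c1 = (L1/2)*cos(t1) = 1.2 * 0.9511 = 1.1413 m
Horizontal distance from joint 1 to link-2 COM:
  x_c2 = L1*cos(t1) + Lc2*cos(t1+t2)
       = 2.4*0.9511 + 2.2*0.6157 = 3.637 m
tau1 = m1*g*x_c1 + m2*g*x_c2
     = 12*9.81*1.1413 + 2*9.81*3.637
     = 134.35 + 71.3578
     = 205.7078 Nm


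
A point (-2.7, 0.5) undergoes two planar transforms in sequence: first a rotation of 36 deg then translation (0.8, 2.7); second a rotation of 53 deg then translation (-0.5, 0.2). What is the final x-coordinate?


After transform 1:
x1 = cos(36)*-2.7 - sin(36)*0.5 + 0.8 = -1.6782
y1 = sin(36)*-2.7 + cos(36)*0.5 + 2.7 = 1.5175
After transform 2:
x2 = cos(53)*-1.6782 - sin(53)*1.5175 + -0.5
= -2.7219


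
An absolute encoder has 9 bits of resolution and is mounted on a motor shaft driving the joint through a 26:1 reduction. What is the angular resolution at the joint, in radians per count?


counts = 2^9 = 512
effective counts at joint = 512 * 26 = 13312
resolution = 2*pi / 13312
= 4.7199e-04 rad/count


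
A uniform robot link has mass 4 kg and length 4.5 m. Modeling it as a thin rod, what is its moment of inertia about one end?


I = (1/3) * m * L^2
= (1/3) * 4 * 4.5^2
= 0.333333 * 4 * 20.25
= 27.0 kg*m^2


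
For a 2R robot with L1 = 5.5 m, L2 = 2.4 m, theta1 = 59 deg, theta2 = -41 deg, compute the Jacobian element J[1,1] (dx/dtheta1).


J[1,1] = -L1*sin(t1) - L2*sin(t1+t2)
= -5.5*sin(59) - 2.4*sin(18)
= -5.4561


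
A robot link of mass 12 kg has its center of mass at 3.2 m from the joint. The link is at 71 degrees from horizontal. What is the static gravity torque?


tau = m*g*L*cos(angle)
= 12 * 9.81 * 3.2 * cos(71 deg)
= 12 * 9.81 * 3.2 * 0.3256
= 122.6428 Nm


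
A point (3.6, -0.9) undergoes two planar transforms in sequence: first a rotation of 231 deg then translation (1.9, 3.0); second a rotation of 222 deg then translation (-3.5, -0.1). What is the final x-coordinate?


After transform 1:
x1 = cos(231)*3.6 - sin(231)*-0.9 + 1.9 = -1.065
y1 = sin(231)*3.6 + cos(231)*-0.9 + 3.0 = 0.7687
After transform 2:
x2 = cos(222)*-1.065 - sin(222)*0.7687 + -3.5
= -2.1942


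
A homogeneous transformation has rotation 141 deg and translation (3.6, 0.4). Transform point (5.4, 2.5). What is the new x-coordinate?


x' = cos(theta)*px - sin(theta)*py + tx
= -0.7771*5.4 - 0.6293*2.5 + 3.6
= -2.1699


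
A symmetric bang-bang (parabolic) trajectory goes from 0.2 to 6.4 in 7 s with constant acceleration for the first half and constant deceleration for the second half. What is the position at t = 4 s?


Symmetric rest-to-rest: each phase covers (pf-p0)/2 in time T/2. 0.5*a*(T/2)^2 = (pf-p0)/2 => a = 4*(pf-p0)/T^2
a = 4*(6.4-0.2)/7^2 = 0.5061
t = 4 is in the deceleration phase (t > T/2).
p = pf - 0.5*a*(T-t)^2 = 6.4 - 0.5*0.5061*3^2
= 4.1224


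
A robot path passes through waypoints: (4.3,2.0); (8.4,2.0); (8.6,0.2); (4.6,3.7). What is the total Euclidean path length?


Segment lengths:
  seg1 = sqrt((4.1)^2 + (0.0)^2) = 4.1
  seg2 = sqrt((0.2)^2 + (-1.8)^2) = 1.8111
  seg3 = sqrt((-4.0)^2 + (3.5)^2) = 5.3151
Total = 11.2261


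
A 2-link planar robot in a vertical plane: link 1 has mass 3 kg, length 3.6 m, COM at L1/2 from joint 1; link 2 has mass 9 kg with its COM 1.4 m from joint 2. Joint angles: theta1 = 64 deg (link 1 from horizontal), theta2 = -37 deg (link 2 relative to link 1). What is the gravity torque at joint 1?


Horizontal distance from joint 1 to link-1 COM:
  x_c1 = (L1/2)*cos(t1) = 1.8 * 0.4384 = 0.7891 m
Horizontal distance from joint 1 to link-2 COM:
  x_c2 = L1*cos(t1) + Lc2*cos(t1+t2)
       = 3.6*0.4384 + 1.4*0.891 = 2.8255 m
tau1 = m1*g*x_c1 + m2*g*x_c2
     = 3*9.81*0.7891 + 9*9.81*2.8255
     = 23.2223 + 249.4674
     = 272.6897 Nm
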